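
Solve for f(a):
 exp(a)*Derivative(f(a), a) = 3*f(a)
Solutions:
 f(a) = C1*exp(-3*exp(-a))


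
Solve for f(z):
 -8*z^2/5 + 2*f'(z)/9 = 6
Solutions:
 f(z) = C1 + 12*z^3/5 + 27*z


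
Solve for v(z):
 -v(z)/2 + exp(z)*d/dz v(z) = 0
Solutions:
 v(z) = C1*exp(-exp(-z)/2)


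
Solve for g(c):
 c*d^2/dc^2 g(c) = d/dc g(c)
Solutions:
 g(c) = C1 + C2*c^2


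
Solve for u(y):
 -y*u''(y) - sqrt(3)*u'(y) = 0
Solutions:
 u(y) = C1 + C2*y^(1 - sqrt(3))


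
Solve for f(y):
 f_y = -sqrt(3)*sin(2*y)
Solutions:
 f(y) = C1 + sqrt(3)*cos(2*y)/2


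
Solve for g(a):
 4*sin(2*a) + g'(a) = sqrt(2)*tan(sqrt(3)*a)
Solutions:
 g(a) = C1 - sqrt(6)*log(cos(sqrt(3)*a))/3 + 2*cos(2*a)


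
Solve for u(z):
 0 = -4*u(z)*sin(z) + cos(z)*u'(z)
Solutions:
 u(z) = C1/cos(z)^4


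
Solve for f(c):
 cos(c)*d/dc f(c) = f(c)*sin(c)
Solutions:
 f(c) = C1/cos(c)


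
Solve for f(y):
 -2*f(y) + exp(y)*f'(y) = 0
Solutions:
 f(y) = C1*exp(-2*exp(-y))


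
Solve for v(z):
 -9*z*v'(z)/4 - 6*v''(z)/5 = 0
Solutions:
 v(z) = C1 + C2*erf(sqrt(15)*z/4)


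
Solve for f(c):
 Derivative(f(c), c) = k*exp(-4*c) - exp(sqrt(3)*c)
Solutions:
 f(c) = C1 - k*exp(-4*c)/4 - sqrt(3)*exp(sqrt(3)*c)/3


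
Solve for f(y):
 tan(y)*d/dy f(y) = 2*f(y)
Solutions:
 f(y) = C1*sin(y)^2


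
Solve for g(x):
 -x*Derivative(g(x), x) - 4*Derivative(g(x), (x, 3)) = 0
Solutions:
 g(x) = C1 + Integral(C2*airyai(-2^(1/3)*x/2) + C3*airybi(-2^(1/3)*x/2), x)


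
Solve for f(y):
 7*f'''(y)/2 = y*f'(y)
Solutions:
 f(y) = C1 + Integral(C2*airyai(2^(1/3)*7^(2/3)*y/7) + C3*airybi(2^(1/3)*7^(2/3)*y/7), y)


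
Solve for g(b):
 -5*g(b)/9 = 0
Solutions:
 g(b) = 0


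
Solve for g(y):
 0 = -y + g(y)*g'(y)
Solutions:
 g(y) = -sqrt(C1 + y^2)
 g(y) = sqrt(C1 + y^2)


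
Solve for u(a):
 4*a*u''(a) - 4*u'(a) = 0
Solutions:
 u(a) = C1 + C2*a^2


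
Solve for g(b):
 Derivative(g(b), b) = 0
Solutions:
 g(b) = C1


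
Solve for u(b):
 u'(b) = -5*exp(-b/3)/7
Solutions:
 u(b) = C1 + 15*exp(-b/3)/7


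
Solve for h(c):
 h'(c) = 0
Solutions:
 h(c) = C1


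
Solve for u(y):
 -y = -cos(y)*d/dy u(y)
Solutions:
 u(y) = C1 + Integral(y/cos(y), y)


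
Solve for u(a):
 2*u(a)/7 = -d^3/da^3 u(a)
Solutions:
 u(a) = C3*exp(-2^(1/3)*7^(2/3)*a/7) + (C1*sin(2^(1/3)*sqrt(3)*7^(2/3)*a/14) + C2*cos(2^(1/3)*sqrt(3)*7^(2/3)*a/14))*exp(2^(1/3)*7^(2/3)*a/14)


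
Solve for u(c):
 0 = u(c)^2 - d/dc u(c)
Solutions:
 u(c) = -1/(C1 + c)


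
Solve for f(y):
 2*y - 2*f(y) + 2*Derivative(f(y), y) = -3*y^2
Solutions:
 f(y) = C1*exp(y) + 3*y^2/2 + 4*y + 4


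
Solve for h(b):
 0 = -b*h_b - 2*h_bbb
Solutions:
 h(b) = C1 + Integral(C2*airyai(-2^(2/3)*b/2) + C3*airybi(-2^(2/3)*b/2), b)


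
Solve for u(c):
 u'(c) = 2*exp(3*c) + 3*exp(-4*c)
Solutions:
 u(c) = C1 + 2*exp(3*c)/3 - 3*exp(-4*c)/4


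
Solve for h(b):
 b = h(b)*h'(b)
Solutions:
 h(b) = -sqrt(C1 + b^2)
 h(b) = sqrt(C1 + b^2)


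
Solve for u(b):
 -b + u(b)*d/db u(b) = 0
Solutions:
 u(b) = -sqrt(C1 + b^2)
 u(b) = sqrt(C1 + b^2)


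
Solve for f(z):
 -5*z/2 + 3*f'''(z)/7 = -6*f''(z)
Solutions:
 f(z) = C1 + C2*z + C3*exp(-14*z) + 5*z^3/72 - 5*z^2/336


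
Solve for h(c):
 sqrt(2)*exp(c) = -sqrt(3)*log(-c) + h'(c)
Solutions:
 h(c) = C1 + sqrt(3)*c*log(-c) - sqrt(3)*c + sqrt(2)*exp(c)


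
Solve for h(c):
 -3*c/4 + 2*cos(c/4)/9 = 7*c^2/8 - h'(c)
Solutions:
 h(c) = C1 + 7*c^3/24 + 3*c^2/8 - 8*sin(c/4)/9


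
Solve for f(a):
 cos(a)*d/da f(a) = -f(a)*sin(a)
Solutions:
 f(a) = C1*cos(a)


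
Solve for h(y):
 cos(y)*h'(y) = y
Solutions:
 h(y) = C1 + Integral(y/cos(y), y)


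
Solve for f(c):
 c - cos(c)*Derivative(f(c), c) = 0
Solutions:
 f(c) = C1 + Integral(c/cos(c), c)


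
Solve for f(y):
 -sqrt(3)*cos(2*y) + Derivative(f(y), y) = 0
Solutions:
 f(y) = C1 + sqrt(3)*sin(2*y)/2


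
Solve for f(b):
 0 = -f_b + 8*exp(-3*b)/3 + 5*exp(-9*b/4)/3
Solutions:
 f(b) = C1 - 8*exp(-3*b)/9 - 20*exp(-9*b/4)/27


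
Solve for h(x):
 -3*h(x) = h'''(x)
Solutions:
 h(x) = C3*exp(-3^(1/3)*x) + (C1*sin(3^(5/6)*x/2) + C2*cos(3^(5/6)*x/2))*exp(3^(1/3)*x/2)


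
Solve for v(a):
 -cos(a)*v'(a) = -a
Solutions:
 v(a) = C1 + Integral(a/cos(a), a)


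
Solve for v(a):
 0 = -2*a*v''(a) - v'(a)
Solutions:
 v(a) = C1 + C2*sqrt(a)


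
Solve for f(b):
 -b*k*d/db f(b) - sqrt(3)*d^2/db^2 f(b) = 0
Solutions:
 f(b) = Piecewise((-sqrt(2)*3^(1/4)*sqrt(pi)*C1*erf(sqrt(2)*3^(3/4)*b*sqrt(k)/6)/(2*sqrt(k)) - C2, (k > 0) | (k < 0)), (-C1*b - C2, True))


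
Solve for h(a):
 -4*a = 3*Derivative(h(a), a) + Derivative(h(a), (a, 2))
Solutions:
 h(a) = C1 + C2*exp(-3*a) - 2*a^2/3 + 4*a/9


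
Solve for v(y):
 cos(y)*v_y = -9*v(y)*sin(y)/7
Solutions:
 v(y) = C1*cos(y)^(9/7)


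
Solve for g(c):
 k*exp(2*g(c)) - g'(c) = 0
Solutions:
 g(c) = log(-sqrt(-1/(C1 + c*k))) - log(2)/2
 g(c) = log(-1/(C1 + c*k))/2 - log(2)/2


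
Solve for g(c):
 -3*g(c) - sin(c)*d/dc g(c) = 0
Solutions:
 g(c) = C1*(cos(c) + 1)^(3/2)/(cos(c) - 1)^(3/2)


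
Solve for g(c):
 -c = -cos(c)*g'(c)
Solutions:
 g(c) = C1 + Integral(c/cos(c), c)


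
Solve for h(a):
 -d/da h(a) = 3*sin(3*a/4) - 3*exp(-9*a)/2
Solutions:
 h(a) = C1 + 4*cos(3*a/4) - exp(-9*a)/6


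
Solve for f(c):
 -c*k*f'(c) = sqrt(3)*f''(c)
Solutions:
 f(c) = Piecewise((-sqrt(2)*3^(1/4)*sqrt(pi)*C1*erf(sqrt(2)*3^(3/4)*c*sqrt(k)/6)/(2*sqrt(k)) - C2, (k > 0) | (k < 0)), (-C1*c - C2, True))


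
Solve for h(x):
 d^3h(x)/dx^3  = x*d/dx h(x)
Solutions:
 h(x) = C1 + Integral(C2*airyai(x) + C3*airybi(x), x)


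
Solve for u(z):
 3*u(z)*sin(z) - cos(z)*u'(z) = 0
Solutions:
 u(z) = C1/cos(z)^3


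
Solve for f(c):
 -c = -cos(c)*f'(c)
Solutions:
 f(c) = C1 + Integral(c/cos(c), c)


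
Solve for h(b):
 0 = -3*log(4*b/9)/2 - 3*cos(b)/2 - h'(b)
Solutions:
 h(b) = C1 - 3*b*log(b)/2 - 3*b*log(2) + 3*b/2 + 3*b*log(3) - 3*sin(b)/2


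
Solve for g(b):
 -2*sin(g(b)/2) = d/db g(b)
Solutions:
 g(b) = -2*acos((-C1 - exp(2*b))/(C1 - exp(2*b))) + 4*pi
 g(b) = 2*acos((-C1 - exp(2*b))/(C1 - exp(2*b)))


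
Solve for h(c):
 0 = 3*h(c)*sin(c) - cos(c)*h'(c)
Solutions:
 h(c) = C1/cos(c)^3


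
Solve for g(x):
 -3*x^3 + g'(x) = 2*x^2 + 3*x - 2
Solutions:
 g(x) = C1 + 3*x^4/4 + 2*x^3/3 + 3*x^2/2 - 2*x


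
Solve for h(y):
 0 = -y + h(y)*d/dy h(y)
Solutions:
 h(y) = -sqrt(C1 + y^2)
 h(y) = sqrt(C1 + y^2)


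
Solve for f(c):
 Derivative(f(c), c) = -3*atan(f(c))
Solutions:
 Integral(1/atan(_y), (_y, f(c))) = C1 - 3*c


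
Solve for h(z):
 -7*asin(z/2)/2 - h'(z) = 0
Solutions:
 h(z) = C1 - 7*z*asin(z/2)/2 - 7*sqrt(4 - z^2)/2


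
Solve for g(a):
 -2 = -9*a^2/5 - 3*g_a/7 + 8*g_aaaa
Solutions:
 g(a) = C1 + C4*exp(3^(1/3)*7^(2/3)*a/14) - 7*a^3/5 + 14*a/3 + (C2*sin(3^(5/6)*7^(2/3)*a/28) + C3*cos(3^(5/6)*7^(2/3)*a/28))*exp(-3^(1/3)*7^(2/3)*a/28)


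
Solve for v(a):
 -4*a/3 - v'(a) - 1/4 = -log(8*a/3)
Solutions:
 v(a) = C1 - 2*a^2/3 + a*log(a) - 5*a/4 + a*log(8/3)


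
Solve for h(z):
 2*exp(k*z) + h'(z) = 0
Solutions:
 h(z) = C1 - 2*exp(k*z)/k


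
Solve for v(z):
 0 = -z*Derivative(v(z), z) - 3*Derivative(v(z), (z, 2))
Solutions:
 v(z) = C1 + C2*erf(sqrt(6)*z/6)


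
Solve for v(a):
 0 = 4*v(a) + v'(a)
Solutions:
 v(a) = C1*exp(-4*a)


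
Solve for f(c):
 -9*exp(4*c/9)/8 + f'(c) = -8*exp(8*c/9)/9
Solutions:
 f(c) = C1 + 81*exp(4*c/9)/32 - exp(c)^(8/9)


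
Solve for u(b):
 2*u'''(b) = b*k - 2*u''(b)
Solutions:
 u(b) = C1 + C2*b + C3*exp(-b) + b^3*k/12 - b^2*k/4


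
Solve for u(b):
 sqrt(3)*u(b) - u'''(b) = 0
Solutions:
 u(b) = C3*exp(3^(1/6)*b) + (C1*sin(3^(2/3)*b/2) + C2*cos(3^(2/3)*b/2))*exp(-3^(1/6)*b/2)


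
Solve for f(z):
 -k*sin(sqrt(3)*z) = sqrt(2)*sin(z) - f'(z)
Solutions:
 f(z) = C1 - sqrt(3)*k*cos(sqrt(3)*z)/3 - sqrt(2)*cos(z)


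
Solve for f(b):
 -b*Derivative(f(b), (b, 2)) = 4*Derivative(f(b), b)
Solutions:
 f(b) = C1 + C2/b^3


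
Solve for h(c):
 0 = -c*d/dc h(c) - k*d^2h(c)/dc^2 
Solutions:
 h(c) = C1 + C2*sqrt(k)*erf(sqrt(2)*c*sqrt(1/k)/2)


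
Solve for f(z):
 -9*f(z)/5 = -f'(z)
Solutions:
 f(z) = C1*exp(9*z/5)


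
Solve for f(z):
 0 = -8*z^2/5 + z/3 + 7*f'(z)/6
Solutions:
 f(z) = C1 + 16*z^3/35 - z^2/7


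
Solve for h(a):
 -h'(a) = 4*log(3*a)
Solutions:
 h(a) = C1 - 4*a*log(a) - a*log(81) + 4*a


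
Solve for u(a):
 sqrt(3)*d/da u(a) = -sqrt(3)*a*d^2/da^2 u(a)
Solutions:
 u(a) = C1 + C2*log(a)


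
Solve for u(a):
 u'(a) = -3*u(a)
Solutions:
 u(a) = C1*exp(-3*a)


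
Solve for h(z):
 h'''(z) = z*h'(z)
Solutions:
 h(z) = C1 + Integral(C2*airyai(z) + C3*airybi(z), z)


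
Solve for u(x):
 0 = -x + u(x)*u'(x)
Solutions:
 u(x) = -sqrt(C1 + x^2)
 u(x) = sqrt(C1 + x^2)


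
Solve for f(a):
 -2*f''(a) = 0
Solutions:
 f(a) = C1 + C2*a


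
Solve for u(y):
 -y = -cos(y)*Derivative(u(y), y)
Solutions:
 u(y) = C1 + Integral(y/cos(y), y)


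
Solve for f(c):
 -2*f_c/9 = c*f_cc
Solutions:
 f(c) = C1 + C2*c^(7/9)


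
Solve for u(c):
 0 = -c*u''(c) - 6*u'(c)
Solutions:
 u(c) = C1 + C2/c^5


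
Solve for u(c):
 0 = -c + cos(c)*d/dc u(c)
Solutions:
 u(c) = C1 + Integral(c/cos(c), c)


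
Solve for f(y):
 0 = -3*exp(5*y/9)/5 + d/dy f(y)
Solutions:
 f(y) = C1 + 27*exp(5*y/9)/25


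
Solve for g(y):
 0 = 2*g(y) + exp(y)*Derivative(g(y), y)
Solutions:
 g(y) = C1*exp(2*exp(-y))


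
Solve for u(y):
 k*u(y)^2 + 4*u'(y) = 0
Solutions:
 u(y) = 4/(C1 + k*y)


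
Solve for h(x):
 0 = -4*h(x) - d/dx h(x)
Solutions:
 h(x) = C1*exp(-4*x)


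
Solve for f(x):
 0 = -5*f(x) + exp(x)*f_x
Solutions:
 f(x) = C1*exp(-5*exp(-x))


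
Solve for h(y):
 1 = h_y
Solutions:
 h(y) = C1 + y


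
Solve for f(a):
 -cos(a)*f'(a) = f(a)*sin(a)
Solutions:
 f(a) = C1*cos(a)


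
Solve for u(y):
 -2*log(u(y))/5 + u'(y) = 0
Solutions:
 li(u(y)) = C1 + 2*y/5


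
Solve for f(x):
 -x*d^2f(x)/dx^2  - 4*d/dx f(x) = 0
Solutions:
 f(x) = C1 + C2/x^3


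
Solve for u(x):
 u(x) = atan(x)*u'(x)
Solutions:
 u(x) = C1*exp(Integral(1/atan(x), x))


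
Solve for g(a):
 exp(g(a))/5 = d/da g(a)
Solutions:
 g(a) = log(-1/(C1 + a)) + log(5)


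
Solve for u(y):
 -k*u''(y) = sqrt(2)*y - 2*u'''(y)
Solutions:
 u(y) = C1 + C2*y + C3*exp(k*y/2) - sqrt(2)*y^3/(6*k) - sqrt(2)*y^2/k^2


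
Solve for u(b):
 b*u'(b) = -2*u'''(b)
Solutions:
 u(b) = C1 + Integral(C2*airyai(-2^(2/3)*b/2) + C3*airybi(-2^(2/3)*b/2), b)


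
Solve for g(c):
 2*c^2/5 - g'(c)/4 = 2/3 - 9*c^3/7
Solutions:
 g(c) = C1 + 9*c^4/7 + 8*c^3/15 - 8*c/3


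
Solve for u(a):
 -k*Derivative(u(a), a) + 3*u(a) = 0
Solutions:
 u(a) = C1*exp(3*a/k)


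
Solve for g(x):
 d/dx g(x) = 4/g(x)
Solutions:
 g(x) = -sqrt(C1 + 8*x)
 g(x) = sqrt(C1 + 8*x)


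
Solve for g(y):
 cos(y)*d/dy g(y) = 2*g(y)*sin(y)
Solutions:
 g(y) = C1/cos(y)^2


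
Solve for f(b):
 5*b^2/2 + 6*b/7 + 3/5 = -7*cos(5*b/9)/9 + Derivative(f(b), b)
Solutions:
 f(b) = C1 + 5*b^3/6 + 3*b^2/7 + 3*b/5 + 7*sin(5*b/9)/5


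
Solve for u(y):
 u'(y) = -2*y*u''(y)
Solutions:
 u(y) = C1 + C2*sqrt(y)


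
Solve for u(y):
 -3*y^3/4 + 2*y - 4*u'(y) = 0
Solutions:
 u(y) = C1 - 3*y^4/64 + y^2/4


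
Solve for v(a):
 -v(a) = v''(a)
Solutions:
 v(a) = C1*sin(a) + C2*cos(a)


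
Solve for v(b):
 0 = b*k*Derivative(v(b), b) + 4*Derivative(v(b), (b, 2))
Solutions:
 v(b) = Piecewise((-sqrt(2)*sqrt(pi)*C1*erf(sqrt(2)*b*sqrt(k)/4)/sqrt(k) - C2, (k > 0) | (k < 0)), (-C1*b - C2, True))


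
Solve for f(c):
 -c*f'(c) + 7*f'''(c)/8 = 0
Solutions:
 f(c) = C1 + Integral(C2*airyai(2*7^(2/3)*c/7) + C3*airybi(2*7^(2/3)*c/7), c)


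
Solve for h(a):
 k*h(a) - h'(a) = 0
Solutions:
 h(a) = C1*exp(a*k)


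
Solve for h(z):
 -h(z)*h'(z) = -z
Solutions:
 h(z) = -sqrt(C1 + z^2)
 h(z) = sqrt(C1 + z^2)


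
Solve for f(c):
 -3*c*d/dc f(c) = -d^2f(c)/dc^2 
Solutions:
 f(c) = C1 + C2*erfi(sqrt(6)*c/2)


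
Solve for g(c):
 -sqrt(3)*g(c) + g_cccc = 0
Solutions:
 g(c) = C1*exp(-3^(1/8)*c) + C2*exp(3^(1/8)*c) + C3*sin(3^(1/8)*c) + C4*cos(3^(1/8)*c)


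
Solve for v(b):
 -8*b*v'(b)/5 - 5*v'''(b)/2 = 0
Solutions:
 v(b) = C1 + Integral(C2*airyai(-2*10^(1/3)*b/5) + C3*airybi(-2*10^(1/3)*b/5), b)


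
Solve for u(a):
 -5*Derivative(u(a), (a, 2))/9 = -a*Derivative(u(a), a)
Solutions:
 u(a) = C1 + C2*erfi(3*sqrt(10)*a/10)


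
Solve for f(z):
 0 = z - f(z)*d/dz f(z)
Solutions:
 f(z) = -sqrt(C1 + z^2)
 f(z) = sqrt(C1 + z^2)


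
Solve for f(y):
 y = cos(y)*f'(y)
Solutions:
 f(y) = C1 + Integral(y/cos(y), y)


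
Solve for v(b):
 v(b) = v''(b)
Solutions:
 v(b) = C1*exp(-b) + C2*exp(b)


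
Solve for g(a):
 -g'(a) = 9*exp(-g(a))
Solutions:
 g(a) = log(C1 - 9*a)


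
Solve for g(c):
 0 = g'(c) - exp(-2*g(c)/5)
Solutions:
 g(c) = 5*log(-sqrt(C1 + c)) - 5*log(5) + 5*log(10)/2
 g(c) = 5*log(C1 + c)/2 - 5*log(5) + 5*log(10)/2


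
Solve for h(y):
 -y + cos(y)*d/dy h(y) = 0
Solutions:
 h(y) = C1 + Integral(y/cos(y), y)


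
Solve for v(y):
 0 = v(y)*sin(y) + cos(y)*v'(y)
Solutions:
 v(y) = C1*cos(y)


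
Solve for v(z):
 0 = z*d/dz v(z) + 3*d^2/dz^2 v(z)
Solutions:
 v(z) = C1 + C2*erf(sqrt(6)*z/6)


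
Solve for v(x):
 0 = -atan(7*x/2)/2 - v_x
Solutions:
 v(x) = C1 - x*atan(7*x/2)/2 + log(49*x^2 + 4)/14


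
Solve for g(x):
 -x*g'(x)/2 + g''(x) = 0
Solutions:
 g(x) = C1 + C2*erfi(x/2)


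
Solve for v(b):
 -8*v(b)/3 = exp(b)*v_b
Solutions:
 v(b) = C1*exp(8*exp(-b)/3)


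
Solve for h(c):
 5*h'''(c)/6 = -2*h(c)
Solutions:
 h(c) = C3*exp(c*(-12^(1/3)*5^(2/3) + 3*10^(2/3)*3^(1/3))/20)*sin(10^(2/3)*3^(5/6)*c/10) + C4*exp(c*(-12^(1/3)*5^(2/3) + 3*10^(2/3)*3^(1/3))/20)*cos(10^(2/3)*3^(5/6)*c/10) + C5*exp(-c*(12^(1/3)*5^(2/3) + 3*10^(2/3)*3^(1/3))/20) + (C1*sin(10^(2/3)*3^(5/6)*c/10) + C2*cos(10^(2/3)*3^(5/6)*c/10))*exp(12^(1/3)*5^(2/3)*c/10)


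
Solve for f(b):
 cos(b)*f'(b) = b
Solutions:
 f(b) = C1 + Integral(b/cos(b), b)


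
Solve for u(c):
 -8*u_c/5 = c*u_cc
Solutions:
 u(c) = C1 + C2/c^(3/5)


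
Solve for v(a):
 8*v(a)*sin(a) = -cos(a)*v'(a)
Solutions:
 v(a) = C1*cos(a)^8


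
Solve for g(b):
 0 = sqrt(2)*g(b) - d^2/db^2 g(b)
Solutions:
 g(b) = C1*exp(-2^(1/4)*b) + C2*exp(2^(1/4)*b)


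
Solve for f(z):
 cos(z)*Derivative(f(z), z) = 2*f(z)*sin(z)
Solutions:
 f(z) = C1/cos(z)^2


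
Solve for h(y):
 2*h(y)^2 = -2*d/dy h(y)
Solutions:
 h(y) = 1/(C1 + y)


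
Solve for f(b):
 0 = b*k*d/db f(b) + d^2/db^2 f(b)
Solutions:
 f(b) = Piecewise((-sqrt(2)*sqrt(pi)*C1*erf(sqrt(2)*b*sqrt(k)/2)/(2*sqrt(k)) - C2, (k > 0) | (k < 0)), (-C1*b - C2, True))


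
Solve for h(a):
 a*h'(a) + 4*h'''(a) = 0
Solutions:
 h(a) = C1 + Integral(C2*airyai(-2^(1/3)*a/2) + C3*airybi(-2^(1/3)*a/2), a)


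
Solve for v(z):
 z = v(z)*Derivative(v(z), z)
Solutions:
 v(z) = -sqrt(C1 + z^2)
 v(z) = sqrt(C1 + z^2)


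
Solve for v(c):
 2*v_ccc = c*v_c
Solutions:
 v(c) = C1 + Integral(C2*airyai(2^(2/3)*c/2) + C3*airybi(2^(2/3)*c/2), c)


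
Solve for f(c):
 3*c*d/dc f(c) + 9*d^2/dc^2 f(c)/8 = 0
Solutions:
 f(c) = C1 + C2*erf(2*sqrt(3)*c/3)


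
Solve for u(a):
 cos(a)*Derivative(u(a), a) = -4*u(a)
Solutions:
 u(a) = C1*(sin(a)^2 - 2*sin(a) + 1)/(sin(a)^2 + 2*sin(a) + 1)


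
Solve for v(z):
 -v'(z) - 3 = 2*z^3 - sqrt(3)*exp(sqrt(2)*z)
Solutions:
 v(z) = C1 - z^4/2 - 3*z + sqrt(6)*exp(sqrt(2)*z)/2


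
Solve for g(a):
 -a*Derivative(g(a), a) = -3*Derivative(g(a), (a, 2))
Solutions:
 g(a) = C1 + C2*erfi(sqrt(6)*a/6)


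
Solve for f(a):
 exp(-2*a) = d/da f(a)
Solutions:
 f(a) = C1 - exp(-2*a)/2


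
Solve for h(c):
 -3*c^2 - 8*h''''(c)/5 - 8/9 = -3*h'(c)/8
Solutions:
 h(c) = C1 + C4*exp(15^(1/3)*c/4) + 8*c^3/3 + 64*c/27 + (C2*sin(3^(5/6)*5^(1/3)*c/8) + C3*cos(3^(5/6)*5^(1/3)*c/8))*exp(-15^(1/3)*c/8)


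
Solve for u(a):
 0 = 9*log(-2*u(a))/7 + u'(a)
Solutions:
 7*Integral(1/(log(-_y) + log(2)), (_y, u(a)))/9 = C1 - a


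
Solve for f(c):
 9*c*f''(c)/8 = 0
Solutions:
 f(c) = C1 + C2*c


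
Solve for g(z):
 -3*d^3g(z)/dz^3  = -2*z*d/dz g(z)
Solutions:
 g(z) = C1 + Integral(C2*airyai(2^(1/3)*3^(2/3)*z/3) + C3*airybi(2^(1/3)*3^(2/3)*z/3), z)


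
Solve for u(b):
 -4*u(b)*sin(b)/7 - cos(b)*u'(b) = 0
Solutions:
 u(b) = C1*cos(b)^(4/7)


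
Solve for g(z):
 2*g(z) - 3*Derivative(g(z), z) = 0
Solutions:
 g(z) = C1*exp(2*z/3)


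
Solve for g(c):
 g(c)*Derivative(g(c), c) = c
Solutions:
 g(c) = -sqrt(C1 + c^2)
 g(c) = sqrt(C1 + c^2)


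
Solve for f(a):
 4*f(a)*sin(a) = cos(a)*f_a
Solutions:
 f(a) = C1/cos(a)^4


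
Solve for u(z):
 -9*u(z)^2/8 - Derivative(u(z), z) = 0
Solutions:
 u(z) = 8/(C1 + 9*z)


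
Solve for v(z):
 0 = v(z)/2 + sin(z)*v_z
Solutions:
 v(z) = C1*(cos(z) + 1)^(1/4)/(cos(z) - 1)^(1/4)


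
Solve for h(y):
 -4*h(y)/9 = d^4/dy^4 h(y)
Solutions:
 h(y) = (C1*sin(sqrt(3)*y/3) + C2*cos(sqrt(3)*y/3))*exp(-sqrt(3)*y/3) + (C3*sin(sqrt(3)*y/3) + C4*cos(sqrt(3)*y/3))*exp(sqrt(3)*y/3)


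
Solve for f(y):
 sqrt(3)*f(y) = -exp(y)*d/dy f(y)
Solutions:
 f(y) = C1*exp(sqrt(3)*exp(-y))


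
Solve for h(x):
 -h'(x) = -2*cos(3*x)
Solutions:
 h(x) = C1 + 2*sin(3*x)/3


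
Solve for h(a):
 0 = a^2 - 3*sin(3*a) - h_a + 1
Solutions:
 h(a) = C1 + a^3/3 + a + cos(3*a)


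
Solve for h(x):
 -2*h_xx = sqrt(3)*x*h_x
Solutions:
 h(x) = C1 + C2*erf(3^(1/4)*x/2)


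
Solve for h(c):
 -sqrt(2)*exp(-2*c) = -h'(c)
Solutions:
 h(c) = C1 - sqrt(2)*exp(-2*c)/2


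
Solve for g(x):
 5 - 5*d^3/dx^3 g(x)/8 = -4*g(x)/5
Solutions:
 g(x) = C3*exp(2*2^(2/3)*5^(1/3)*x/5) + (C1*sin(2^(2/3)*sqrt(3)*5^(1/3)*x/5) + C2*cos(2^(2/3)*sqrt(3)*5^(1/3)*x/5))*exp(-2^(2/3)*5^(1/3)*x/5) - 25/4


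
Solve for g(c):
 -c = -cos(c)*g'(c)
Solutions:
 g(c) = C1 + Integral(c/cos(c), c)


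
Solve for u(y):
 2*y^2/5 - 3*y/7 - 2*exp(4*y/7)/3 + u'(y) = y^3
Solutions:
 u(y) = C1 + y^4/4 - 2*y^3/15 + 3*y^2/14 + 7*exp(4*y/7)/6


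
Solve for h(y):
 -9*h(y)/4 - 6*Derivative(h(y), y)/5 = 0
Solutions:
 h(y) = C1*exp(-15*y/8)


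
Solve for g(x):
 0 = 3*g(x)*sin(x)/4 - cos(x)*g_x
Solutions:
 g(x) = C1/cos(x)^(3/4)


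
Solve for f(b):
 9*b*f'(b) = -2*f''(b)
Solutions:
 f(b) = C1 + C2*erf(3*b/2)


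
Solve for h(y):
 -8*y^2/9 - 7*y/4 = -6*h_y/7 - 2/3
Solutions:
 h(y) = C1 + 28*y^3/81 + 49*y^2/48 - 7*y/9


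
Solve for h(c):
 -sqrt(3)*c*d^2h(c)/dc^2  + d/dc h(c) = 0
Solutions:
 h(c) = C1 + C2*c^(sqrt(3)/3 + 1)


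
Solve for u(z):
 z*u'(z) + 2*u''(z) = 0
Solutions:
 u(z) = C1 + C2*erf(z/2)


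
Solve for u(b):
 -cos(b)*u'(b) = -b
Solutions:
 u(b) = C1 + Integral(b/cos(b), b)


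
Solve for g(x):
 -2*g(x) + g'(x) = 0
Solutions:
 g(x) = C1*exp(2*x)


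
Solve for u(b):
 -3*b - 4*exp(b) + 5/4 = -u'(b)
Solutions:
 u(b) = C1 + 3*b^2/2 - 5*b/4 + 4*exp(b)


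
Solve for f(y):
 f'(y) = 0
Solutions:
 f(y) = C1


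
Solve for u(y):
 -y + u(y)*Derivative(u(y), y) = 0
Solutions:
 u(y) = -sqrt(C1 + y^2)
 u(y) = sqrt(C1 + y^2)


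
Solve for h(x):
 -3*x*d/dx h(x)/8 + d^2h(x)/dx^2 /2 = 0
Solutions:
 h(x) = C1 + C2*erfi(sqrt(6)*x/4)


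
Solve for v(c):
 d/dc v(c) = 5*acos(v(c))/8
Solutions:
 Integral(1/acos(_y), (_y, v(c))) = C1 + 5*c/8


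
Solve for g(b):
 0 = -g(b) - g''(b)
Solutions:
 g(b) = C1*sin(b) + C2*cos(b)


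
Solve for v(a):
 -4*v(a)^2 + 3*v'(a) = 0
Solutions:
 v(a) = -3/(C1 + 4*a)


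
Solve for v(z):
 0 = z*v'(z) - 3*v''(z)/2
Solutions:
 v(z) = C1 + C2*erfi(sqrt(3)*z/3)


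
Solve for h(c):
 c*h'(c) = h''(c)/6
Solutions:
 h(c) = C1 + C2*erfi(sqrt(3)*c)


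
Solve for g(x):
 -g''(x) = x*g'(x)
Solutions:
 g(x) = C1 + C2*erf(sqrt(2)*x/2)


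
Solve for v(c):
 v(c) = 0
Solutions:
 v(c) = 0


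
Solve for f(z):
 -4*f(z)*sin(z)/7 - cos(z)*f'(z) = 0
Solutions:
 f(z) = C1*cos(z)^(4/7)


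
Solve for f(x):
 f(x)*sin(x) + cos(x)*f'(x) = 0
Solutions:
 f(x) = C1*cos(x)


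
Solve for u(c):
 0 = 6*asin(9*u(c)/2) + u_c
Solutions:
 Integral(1/asin(9*_y/2), (_y, u(c))) = C1 - 6*c


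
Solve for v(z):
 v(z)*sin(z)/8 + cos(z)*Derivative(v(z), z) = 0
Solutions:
 v(z) = C1*cos(z)^(1/8)


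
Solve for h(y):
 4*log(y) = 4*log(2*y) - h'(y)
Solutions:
 h(y) = C1 + 4*y*log(2)


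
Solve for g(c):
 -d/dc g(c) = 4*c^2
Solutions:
 g(c) = C1 - 4*c^3/3


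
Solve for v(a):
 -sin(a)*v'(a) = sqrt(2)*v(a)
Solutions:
 v(a) = C1*(cos(a) + 1)^(sqrt(2)/2)/(cos(a) - 1)^(sqrt(2)/2)


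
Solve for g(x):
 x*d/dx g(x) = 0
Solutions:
 g(x) = C1


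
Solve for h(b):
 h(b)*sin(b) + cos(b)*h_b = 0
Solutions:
 h(b) = C1*cos(b)


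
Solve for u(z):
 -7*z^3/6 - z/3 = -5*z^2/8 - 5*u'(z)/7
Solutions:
 u(z) = C1 + 49*z^4/120 - 7*z^3/24 + 7*z^2/30


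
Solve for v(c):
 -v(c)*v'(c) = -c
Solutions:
 v(c) = -sqrt(C1 + c^2)
 v(c) = sqrt(C1 + c^2)


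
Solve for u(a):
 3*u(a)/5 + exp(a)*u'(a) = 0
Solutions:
 u(a) = C1*exp(3*exp(-a)/5)


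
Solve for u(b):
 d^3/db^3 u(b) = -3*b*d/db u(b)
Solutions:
 u(b) = C1 + Integral(C2*airyai(-3^(1/3)*b) + C3*airybi(-3^(1/3)*b), b)


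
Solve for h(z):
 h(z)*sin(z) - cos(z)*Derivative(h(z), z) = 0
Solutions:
 h(z) = C1/cos(z)


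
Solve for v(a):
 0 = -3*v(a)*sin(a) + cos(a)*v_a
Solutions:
 v(a) = C1/cos(a)^3


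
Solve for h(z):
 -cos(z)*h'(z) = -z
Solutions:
 h(z) = C1 + Integral(z/cos(z), z)


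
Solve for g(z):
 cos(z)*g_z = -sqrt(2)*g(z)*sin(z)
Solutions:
 g(z) = C1*cos(z)^(sqrt(2))


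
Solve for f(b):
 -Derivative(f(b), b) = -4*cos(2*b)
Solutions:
 f(b) = C1 + 2*sin(2*b)


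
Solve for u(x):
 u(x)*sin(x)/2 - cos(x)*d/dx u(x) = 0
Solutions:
 u(x) = C1/sqrt(cos(x))


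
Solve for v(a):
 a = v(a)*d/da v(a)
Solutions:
 v(a) = -sqrt(C1 + a^2)
 v(a) = sqrt(C1 + a^2)


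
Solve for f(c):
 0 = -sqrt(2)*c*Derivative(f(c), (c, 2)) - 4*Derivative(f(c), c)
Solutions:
 f(c) = C1 + C2*c^(1 - 2*sqrt(2))


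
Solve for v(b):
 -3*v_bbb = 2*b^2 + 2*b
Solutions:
 v(b) = C1 + C2*b + C3*b^2 - b^5/90 - b^4/36


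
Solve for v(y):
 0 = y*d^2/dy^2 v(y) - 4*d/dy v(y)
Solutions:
 v(y) = C1 + C2*y^5


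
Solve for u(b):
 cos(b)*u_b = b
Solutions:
 u(b) = C1 + Integral(b/cos(b), b)


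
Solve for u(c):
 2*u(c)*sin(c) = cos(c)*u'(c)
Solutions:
 u(c) = C1/cos(c)^2


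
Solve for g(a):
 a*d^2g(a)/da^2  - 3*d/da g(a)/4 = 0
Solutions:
 g(a) = C1 + C2*a^(7/4)


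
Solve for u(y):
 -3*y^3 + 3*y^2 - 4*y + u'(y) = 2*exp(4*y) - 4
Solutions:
 u(y) = C1 + 3*y^4/4 - y^3 + 2*y^2 - 4*y + exp(4*y)/2


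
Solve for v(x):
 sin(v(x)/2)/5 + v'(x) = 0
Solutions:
 x/5 + log(cos(v(x)/2) - 1) - log(cos(v(x)/2) + 1) = C1


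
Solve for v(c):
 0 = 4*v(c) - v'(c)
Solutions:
 v(c) = C1*exp(4*c)


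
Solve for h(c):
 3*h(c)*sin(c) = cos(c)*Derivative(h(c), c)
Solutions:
 h(c) = C1/cos(c)^3


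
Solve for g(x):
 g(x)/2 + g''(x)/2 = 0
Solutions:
 g(x) = C1*sin(x) + C2*cos(x)


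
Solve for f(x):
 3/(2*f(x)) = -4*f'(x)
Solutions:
 f(x) = -sqrt(C1 - 3*x)/2
 f(x) = sqrt(C1 - 3*x)/2


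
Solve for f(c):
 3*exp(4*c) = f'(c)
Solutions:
 f(c) = C1 + 3*exp(4*c)/4


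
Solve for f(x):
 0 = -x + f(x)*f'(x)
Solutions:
 f(x) = -sqrt(C1 + x^2)
 f(x) = sqrt(C1 + x^2)


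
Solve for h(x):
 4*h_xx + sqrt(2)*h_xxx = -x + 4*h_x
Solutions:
 h(x) = C1 + C2*exp(sqrt(2)*x*(-1 + sqrt(1 + sqrt(2)))) + C3*exp(-sqrt(2)*x*(1 + sqrt(1 + sqrt(2)))) + x^2/8 + x/4


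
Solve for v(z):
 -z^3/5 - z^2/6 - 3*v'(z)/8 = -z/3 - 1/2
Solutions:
 v(z) = C1 - 2*z^4/15 - 4*z^3/27 + 4*z^2/9 + 4*z/3


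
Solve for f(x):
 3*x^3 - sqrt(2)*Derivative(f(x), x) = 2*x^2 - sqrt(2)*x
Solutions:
 f(x) = C1 + 3*sqrt(2)*x^4/8 - sqrt(2)*x^3/3 + x^2/2


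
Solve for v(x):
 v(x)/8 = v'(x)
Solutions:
 v(x) = C1*exp(x/8)


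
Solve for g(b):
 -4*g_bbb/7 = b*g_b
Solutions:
 g(b) = C1 + Integral(C2*airyai(-14^(1/3)*b/2) + C3*airybi(-14^(1/3)*b/2), b)


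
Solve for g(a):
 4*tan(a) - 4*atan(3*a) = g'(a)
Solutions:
 g(a) = C1 - 4*a*atan(3*a) + 2*log(9*a^2 + 1)/3 - 4*log(cos(a))


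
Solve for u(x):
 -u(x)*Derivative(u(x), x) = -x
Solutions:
 u(x) = -sqrt(C1 + x^2)
 u(x) = sqrt(C1 + x^2)


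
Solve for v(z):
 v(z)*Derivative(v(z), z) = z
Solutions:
 v(z) = -sqrt(C1 + z^2)
 v(z) = sqrt(C1 + z^2)


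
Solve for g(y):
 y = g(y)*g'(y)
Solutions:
 g(y) = -sqrt(C1 + y^2)
 g(y) = sqrt(C1 + y^2)


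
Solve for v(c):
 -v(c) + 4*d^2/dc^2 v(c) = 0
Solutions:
 v(c) = C1*exp(-c/2) + C2*exp(c/2)


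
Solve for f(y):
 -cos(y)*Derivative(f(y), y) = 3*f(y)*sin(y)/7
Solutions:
 f(y) = C1*cos(y)^(3/7)


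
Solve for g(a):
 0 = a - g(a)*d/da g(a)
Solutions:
 g(a) = -sqrt(C1 + a^2)
 g(a) = sqrt(C1 + a^2)


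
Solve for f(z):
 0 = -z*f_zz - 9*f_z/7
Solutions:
 f(z) = C1 + C2/z^(2/7)


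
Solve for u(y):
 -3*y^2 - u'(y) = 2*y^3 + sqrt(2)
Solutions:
 u(y) = C1 - y^4/2 - y^3 - sqrt(2)*y


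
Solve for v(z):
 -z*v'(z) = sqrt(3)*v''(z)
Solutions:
 v(z) = C1 + C2*erf(sqrt(2)*3^(3/4)*z/6)


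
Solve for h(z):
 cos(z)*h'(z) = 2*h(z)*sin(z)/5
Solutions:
 h(z) = C1/cos(z)^(2/5)


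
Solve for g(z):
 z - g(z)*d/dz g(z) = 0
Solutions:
 g(z) = -sqrt(C1 + z^2)
 g(z) = sqrt(C1 + z^2)


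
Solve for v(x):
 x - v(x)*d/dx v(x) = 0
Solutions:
 v(x) = -sqrt(C1 + x^2)
 v(x) = sqrt(C1 + x^2)


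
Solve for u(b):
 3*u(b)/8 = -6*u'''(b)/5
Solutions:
 u(b) = C3*exp(-2^(2/3)*5^(1/3)*b/4) + (C1*sin(2^(2/3)*sqrt(3)*5^(1/3)*b/8) + C2*cos(2^(2/3)*sqrt(3)*5^(1/3)*b/8))*exp(2^(2/3)*5^(1/3)*b/8)


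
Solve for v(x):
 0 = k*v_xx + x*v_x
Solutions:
 v(x) = C1 + C2*sqrt(k)*erf(sqrt(2)*x*sqrt(1/k)/2)


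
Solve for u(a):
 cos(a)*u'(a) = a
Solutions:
 u(a) = C1 + Integral(a/cos(a), a)


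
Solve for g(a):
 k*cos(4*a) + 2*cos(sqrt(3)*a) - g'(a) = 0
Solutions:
 g(a) = C1 + k*sin(4*a)/4 + 2*sqrt(3)*sin(sqrt(3)*a)/3


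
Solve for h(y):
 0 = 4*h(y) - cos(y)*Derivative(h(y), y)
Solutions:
 h(y) = C1*(sin(y)^2 + 2*sin(y) + 1)/(sin(y)^2 - 2*sin(y) + 1)


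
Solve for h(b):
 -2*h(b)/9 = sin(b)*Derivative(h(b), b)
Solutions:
 h(b) = C1*(cos(b) + 1)^(1/9)/(cos(b) - 1)^(1/9)


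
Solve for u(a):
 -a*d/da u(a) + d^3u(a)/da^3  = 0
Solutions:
 u(a) = C1 + Integral(C2*airyai(a) + C3*airybi(a), a)


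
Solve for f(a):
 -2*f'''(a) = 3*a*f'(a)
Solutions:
 f(a) = C1 + Integral(C2*airyai(-2^(2/3)*3^(1/3)*a/2) + C3*airybi(-2^(2/3)*3^(1/3)*a/2), a)


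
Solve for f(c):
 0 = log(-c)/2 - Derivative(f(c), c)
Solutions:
 f(c) = C1 + c*log(-c)/2 - c/2


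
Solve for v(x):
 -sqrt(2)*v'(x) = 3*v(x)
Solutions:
 v(x) = C1*exp(-3*sqrt(2)*x/2)


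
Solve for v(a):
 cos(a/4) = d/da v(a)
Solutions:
 v(a) = C1 + 4*sin(a/4)


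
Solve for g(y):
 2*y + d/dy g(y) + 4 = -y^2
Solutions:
 g(y) = C1 - y^3/3 - y^2 - 4*y


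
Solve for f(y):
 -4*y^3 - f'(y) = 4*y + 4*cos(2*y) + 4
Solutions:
 f(y) = C1 - y^4 - 2*y^2 - 4*y - 2*sin(2*y)


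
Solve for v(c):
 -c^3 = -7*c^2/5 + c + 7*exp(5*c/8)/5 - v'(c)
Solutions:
 v(c) = C1 + c^4/4 - 7*c^3/15 + c^2/2 + 56*exp(5*c/8)/25


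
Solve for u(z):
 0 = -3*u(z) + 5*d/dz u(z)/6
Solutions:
 u(z) = C1*exp(18*z/5)


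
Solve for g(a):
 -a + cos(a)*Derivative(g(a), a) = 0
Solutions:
 g(a) = C1 + Integral(a/cos(a), a)


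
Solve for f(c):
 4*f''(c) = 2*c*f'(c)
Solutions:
 f(c) = C1 + C2*erfi(c/2)


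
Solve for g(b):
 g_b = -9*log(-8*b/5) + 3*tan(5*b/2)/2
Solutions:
 g(b) = C1 - 9*b*log(-b) - 27*b*log(2) + 9*b + 9*b*log(5) - 3*log(cos(5*b/2))/5


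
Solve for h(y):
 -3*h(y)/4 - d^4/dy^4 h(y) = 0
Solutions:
 h(y) = (C1*sin(3^(1/4)*y/2) + C2*cos(3^(1/4)*y/2))*exp(-3^(1/4)*y/2) + (C3*sin(3^(1/4)*y/2) + C4*cos(3^(1/4)*y/2))*exp(3^(1/4)*y/2)


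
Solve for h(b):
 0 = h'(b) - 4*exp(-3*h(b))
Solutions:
 h(b) = log(C1 + 12*b)/3
 h(b) = log((-3^(1/3) - 3^(5/6)*I)*(C1 + 4*b)^(1/3)/2)
 h(b) = log((-3^(1/3) + 3^(5/6)*I)*(C1 + 4*b)^(1/3)/2)


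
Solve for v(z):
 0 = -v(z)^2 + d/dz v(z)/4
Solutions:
 v(z) = -1/(C1 + 4*z)


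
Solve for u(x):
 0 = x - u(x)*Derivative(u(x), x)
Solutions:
 u(x) = -sqrt(C1 + x^2)
 u(x) = sqrt(C1 + x^2)


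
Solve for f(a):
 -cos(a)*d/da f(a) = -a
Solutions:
 f(a) = C1 + Integral(a/cos(a), a)


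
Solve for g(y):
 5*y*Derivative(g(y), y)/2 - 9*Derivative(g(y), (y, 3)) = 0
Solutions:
 g(y) = C1 + Integral(C2*airyai(60^(1/3)*y/6) + C3*airybi(60^(1/3)*y/6), y)


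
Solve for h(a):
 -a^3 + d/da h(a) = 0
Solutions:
 h(a) = C1 + a^4/4


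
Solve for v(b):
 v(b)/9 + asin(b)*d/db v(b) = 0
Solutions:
 v(b) = C1*exp(-Integral(1/asin(b), b)/9)


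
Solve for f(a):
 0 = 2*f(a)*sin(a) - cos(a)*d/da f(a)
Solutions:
 f(a) = C1/cos(a)^2


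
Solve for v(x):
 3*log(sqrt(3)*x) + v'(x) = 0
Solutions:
 v(x) = C1 - 3*x*log(x) - 3*x*log(3)/2 + 3*x


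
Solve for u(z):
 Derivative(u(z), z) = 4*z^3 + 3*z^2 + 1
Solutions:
 u(z) = C1 + z^4 + z^3 + z


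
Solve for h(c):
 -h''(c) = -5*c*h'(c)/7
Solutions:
 h(c) = C1 + C2*erfi(sqrt(70)*c/14)


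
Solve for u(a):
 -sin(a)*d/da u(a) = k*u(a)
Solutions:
 u(a) = C1*exp(k*(-log(cos(a) - 1) + log(cos(a) + 1))/2)


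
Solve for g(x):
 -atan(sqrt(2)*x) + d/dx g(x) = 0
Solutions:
 g(x) = C1 + x*atan(sqrt(2)*x) - sqrt(2)*log(2*x^2 + 1)/4


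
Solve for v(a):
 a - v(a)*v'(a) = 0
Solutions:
 v(a) = -sqrt(C1 + a^2)
 v(a) = sqrt(C1 + a^2)


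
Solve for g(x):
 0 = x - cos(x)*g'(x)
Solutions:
 g(x) = C1 + Integral(x/cos(x), x)


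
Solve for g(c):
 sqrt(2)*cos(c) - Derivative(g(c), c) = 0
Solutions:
 g(c) = C1 + sqrt(2)*sin(c)


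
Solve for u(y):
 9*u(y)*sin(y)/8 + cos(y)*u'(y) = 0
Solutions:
 u(y) = C1*cos(y)^(9/8)


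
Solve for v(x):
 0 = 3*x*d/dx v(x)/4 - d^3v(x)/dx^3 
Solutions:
 v(x) = C1 + Integral(C2*airyai(6^(1/3)*x/2) + C3*airybi(6^(1/3)*x/2), x)


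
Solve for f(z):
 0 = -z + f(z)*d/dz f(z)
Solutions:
 f(z) = -sqrt(C1 + z^2)
 f(z) = sqrt(C1 + z^2)


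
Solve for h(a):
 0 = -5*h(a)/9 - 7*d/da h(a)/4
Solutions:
 h(a) = C1*exp(-20*a/63)


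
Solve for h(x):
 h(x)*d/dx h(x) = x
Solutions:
 h(x) = -sqrt(C1 + x^2)
 h(x) = sqrt(C1 + x^2)


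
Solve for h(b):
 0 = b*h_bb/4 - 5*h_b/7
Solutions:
 h(b) = C1 + C2*b^(27/7)


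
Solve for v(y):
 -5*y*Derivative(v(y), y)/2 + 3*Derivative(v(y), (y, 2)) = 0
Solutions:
 v(y) = C1 + C2*erfi(sqrt(15)*y/6)


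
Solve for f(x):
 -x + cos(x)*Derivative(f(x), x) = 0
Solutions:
 f(x) = C1 + Integral(x/cos(x), x)


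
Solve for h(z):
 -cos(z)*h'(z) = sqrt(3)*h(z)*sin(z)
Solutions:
 h(z) = C1*cos(z)^(sqrt(3))


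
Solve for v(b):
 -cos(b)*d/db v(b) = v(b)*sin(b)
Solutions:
 v(b) = C1*cos(b)


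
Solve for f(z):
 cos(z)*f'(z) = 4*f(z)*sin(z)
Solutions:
 f(z) = C1/cos(z)^4


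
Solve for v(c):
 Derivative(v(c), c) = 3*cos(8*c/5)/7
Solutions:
 v(c) = C1 + 15*sin(8*c/5)/56


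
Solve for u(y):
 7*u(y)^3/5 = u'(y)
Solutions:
 u(y) = -sqrt(10)*sqrt(-1/(C1 + 7*y))/2
 u(y) = sqrt(10)*sqrt(-1/(C1 + 7*y))/2


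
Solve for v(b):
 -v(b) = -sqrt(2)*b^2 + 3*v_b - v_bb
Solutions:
 v(b) = C1*exp(b*(3 - sqrt(13))/2) + C2*exp(b*(3 + sqrt(13))/2) + sqrt(2)*b^2 - 6*sqrt(2)*b + 20*sqrt(2)


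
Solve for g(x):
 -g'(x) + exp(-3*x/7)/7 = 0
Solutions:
 g(x) = C1 - exp(-3*x/7)/3


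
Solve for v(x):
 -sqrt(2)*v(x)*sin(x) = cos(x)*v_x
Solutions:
 v(x) = C1*cos(x)^(sqrt(2))


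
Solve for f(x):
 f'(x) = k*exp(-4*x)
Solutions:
 f(x) = C1 - k*exp(-4*x)/4


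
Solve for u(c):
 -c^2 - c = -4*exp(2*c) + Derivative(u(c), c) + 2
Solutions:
 u(c) = C1 - c^3/3 - c^2/2 - 2*c + 2*exp(2*c)


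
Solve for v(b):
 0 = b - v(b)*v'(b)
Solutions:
 v(b) = -sqrt(C1 + b^2)
 v(b) = sqrt(C1 + b^2)


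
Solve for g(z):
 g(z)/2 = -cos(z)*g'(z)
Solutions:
 g(z) = C1*(sin(z) - 1)^(1/4)/(sin(z) + 1)^(1/4)


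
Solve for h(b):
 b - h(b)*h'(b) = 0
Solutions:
 h(b) = -sqrt(C1 + b^2)
 h(b) = sqrt(C1 + b^2)


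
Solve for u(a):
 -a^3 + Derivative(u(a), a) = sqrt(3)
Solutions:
 u(a) = C1 + a^4/4 + sqrt(3)*a


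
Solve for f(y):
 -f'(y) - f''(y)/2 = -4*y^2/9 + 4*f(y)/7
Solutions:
 f(y) = 7*y^2/9 - 49*y/18 + (C1*sin(sqrt(7)*y/7) + C2*cos(sqrt(7)*y/7))*exp(-y) + 245/72


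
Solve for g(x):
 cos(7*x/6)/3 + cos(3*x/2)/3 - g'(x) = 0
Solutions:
 g(x) = C1 + 2*sin(7*x/6)/7 + 2*sin(3*x/2)/9


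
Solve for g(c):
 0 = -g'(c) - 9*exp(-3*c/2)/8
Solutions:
 g(c) = C1 + 3*exp(-3*c/2)/4


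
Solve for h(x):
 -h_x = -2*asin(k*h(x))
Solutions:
 Integral(1/asin(_y*k), (_y, h(x))) = C1 + 2*x


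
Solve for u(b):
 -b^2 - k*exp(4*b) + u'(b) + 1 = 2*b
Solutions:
 u(b) = C1 + b^3/3 + b^2 - b + k*exp(4*b)/4


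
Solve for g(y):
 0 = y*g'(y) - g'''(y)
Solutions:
 g(y) = C1 + Integral(C2*airyai(y) + C3*airybi(y), y)


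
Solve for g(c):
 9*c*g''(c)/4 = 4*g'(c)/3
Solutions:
 g(c) = C1 + C2*c^(43/27)


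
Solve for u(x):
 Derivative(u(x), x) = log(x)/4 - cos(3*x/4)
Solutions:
 u(x) = C1 + x*log(x)/4 - x/4 - 4*sin(3*x/4)/3


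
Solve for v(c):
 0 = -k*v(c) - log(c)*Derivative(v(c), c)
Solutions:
 v(c) = C1*exp(-k*li(c))


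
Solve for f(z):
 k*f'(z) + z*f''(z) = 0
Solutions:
 f(z) = C1 + z^(1 - re(k))*(C2*sin(log(z)*Abs(im(k))) + C3*cos(log(z)*im(k)))


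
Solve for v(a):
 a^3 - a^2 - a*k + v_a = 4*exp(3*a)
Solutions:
 v(a) = C1 - a^4/4 + a^3/3 + a^2*k/2 + 4*exp(3*a)/3


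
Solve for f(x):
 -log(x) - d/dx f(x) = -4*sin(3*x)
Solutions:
 f(x) = C1 - x*log(x) + x - 4*cos(3*x)/3


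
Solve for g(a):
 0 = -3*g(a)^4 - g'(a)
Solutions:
 g(a) = (-3^(2/3) - 3*3^(1/6)*I)*(1/(C1 + 3*a))^(1/3)/6
 g(a) = (-3^(2/3) + 3*3^(1/6)*I)*(1/(C1 + 3*a))^(1/3)/6
 g(a) = (1/(C1 + 9*a))^(1/3)


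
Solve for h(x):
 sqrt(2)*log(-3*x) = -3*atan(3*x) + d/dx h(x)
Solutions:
 h(x) = C1 + sqrt(2)*x*(log(-x) - 1) + 3*x*atan(3*x) + sqrt(2)*x*log(3) - log(9*x^2 + 1)/2


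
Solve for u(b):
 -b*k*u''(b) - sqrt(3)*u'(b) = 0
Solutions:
 u(b) = C1 + b^(((re(k) - sqrt(3))*re(k) + im(k)^2)/(re(k)^2 + im(k)^2))*(C2*sin(sqrt(3)*log(b)*Abs(im(k))/(re(k)^2 + im(k)^2)) + C3*cos(sqrt(3)*log(b)*im(k)/(re(k)^2 + im(k)^2)))


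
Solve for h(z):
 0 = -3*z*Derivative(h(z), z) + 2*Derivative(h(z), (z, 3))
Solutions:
 h(z) = C1 + Integral(C2*airyai(2^(2/3)*3^(1/3)*z/2) + C3*airybi(2^(2/3)*3^(1/3)*z/2), z)


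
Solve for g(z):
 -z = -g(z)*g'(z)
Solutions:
 g(z) = -sqrt(C1 + z^2)
 g(z) = sqrt(C1 + z^2)


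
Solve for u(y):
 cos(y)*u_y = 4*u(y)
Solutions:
 u(y) = C1*(sin(y)^2 + 2*sin(y) + 1)/(sin(y)^2 - 2*sin(y) + 1)


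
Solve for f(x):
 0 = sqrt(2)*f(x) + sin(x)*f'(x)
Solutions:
 f(x) = C1*(cos(x) + 1)^(sqrt(2)/2)/(cos(x) - 1)^(sqrt(2)/2)


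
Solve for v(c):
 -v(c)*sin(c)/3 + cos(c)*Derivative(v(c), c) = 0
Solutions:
 v(c) = C1/cos(c)^(1/3)


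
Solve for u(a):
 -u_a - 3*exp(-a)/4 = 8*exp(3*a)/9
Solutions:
 u(a) = C1 - 8*exp(3*a)/27 + 3*exp(-a)/4


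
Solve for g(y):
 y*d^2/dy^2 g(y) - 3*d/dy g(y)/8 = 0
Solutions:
 g(y) = C1 + C2*y^(11/8)


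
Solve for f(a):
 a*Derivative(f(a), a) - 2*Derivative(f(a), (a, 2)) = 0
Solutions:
 f(a) = C1 + C2*erfi(a/2)


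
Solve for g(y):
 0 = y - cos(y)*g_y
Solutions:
 g(y) = C1 + Integral(y/cos(y), y)


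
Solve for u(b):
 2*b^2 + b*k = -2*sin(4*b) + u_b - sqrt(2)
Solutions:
 u(b) = C1 + 2*b^3/3 + b^2*k/2 + sqrt(2)*b - cos(4*b)/2


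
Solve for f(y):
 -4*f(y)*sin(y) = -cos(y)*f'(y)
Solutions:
 f(y) = C1/cos(y)^4


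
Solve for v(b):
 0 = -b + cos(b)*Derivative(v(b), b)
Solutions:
 v(b) = C1 + Integral(b/cos(b), b)


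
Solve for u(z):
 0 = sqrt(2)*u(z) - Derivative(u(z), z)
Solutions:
 u(z) = C1*exp(sqrt(2)*z)


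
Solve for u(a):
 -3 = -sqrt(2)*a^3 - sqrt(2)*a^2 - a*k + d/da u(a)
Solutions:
 u(a) = C1 + sqrt(2)*a^4/4 + sqrt(2)*a^3/3 + a^2*k/2 - 3*a


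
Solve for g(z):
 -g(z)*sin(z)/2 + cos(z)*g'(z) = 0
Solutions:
 g(z) = C1/sqrt(cos(z))


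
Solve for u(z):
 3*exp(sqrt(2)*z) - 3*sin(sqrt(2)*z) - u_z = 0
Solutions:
 u(z) = C1 + 3*sqrt(2)*exp(sqrt(2)*z)/2 + 3*sqrt(2)*cos(sqrt(2)*z)/2


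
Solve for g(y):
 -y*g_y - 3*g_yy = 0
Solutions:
 g(y) = C1 + C2*erf(sqrt(6)*y/6)


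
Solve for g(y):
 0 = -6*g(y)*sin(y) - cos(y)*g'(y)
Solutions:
 g(y) = C1*cos(y)^6


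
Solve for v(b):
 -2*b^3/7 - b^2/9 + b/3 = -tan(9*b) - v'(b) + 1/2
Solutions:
 v(b) = C1 + b^4/14 + b^3/27 - b^2/6 + b/2 + log(cos(9*b))/9


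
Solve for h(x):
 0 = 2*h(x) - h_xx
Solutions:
 h(x) = C1*exp(-sqrt(2)*x) + C2*exp(sqrt(2)*x)


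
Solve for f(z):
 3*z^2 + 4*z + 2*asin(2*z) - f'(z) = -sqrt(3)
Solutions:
 f(z) = C1 + z^3 + 2*z^2 + 2*z*asin(2*z) + sqrt(3)*z + sqrt(1 - 4*z^2)


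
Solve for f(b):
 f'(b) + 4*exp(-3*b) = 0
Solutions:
 f(b) = C1 + 4*exp(-3*b)/3


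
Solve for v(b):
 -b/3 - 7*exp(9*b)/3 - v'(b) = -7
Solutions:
 v(b) = C1 - b^2/6 + 7*b - 7*exp(9*b)/27


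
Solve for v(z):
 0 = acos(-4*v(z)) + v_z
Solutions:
 Integral(1/acos(-4*_y), (_y, v(z))) = C1 - z


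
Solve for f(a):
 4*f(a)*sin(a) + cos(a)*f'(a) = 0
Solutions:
 f(a) = C1*cos(a)^4


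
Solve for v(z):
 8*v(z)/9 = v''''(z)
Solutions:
 v(z) = C1*exp(-2^(3/4)*sqrt(3)*z/3) + C2*exp(2^(3/4)*sqrt(3)*z/3) + C3*sin(2^(3/4)*sqrt(3)*z/3) + C4*cos(2^(3/4)*sqrt(3)*z/3)


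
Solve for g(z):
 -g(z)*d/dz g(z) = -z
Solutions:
 g(z) = -sqrt(C1 + z^2)
 g(z) = sqrt(C1 + z^2)


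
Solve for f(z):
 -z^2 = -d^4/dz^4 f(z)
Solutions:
 f(z) = C1 + C2*z + C3*z^2 + C4*z^3 + z^6/360


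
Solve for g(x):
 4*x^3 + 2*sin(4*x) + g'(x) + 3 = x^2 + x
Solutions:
 g(x) = C1 - x^4 + x^3/3 + x^2/2 - 3*x + cos(4*x)/2


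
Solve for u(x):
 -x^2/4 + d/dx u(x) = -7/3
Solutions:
 u(x) = C1 + x^3/12 - 7*x/3


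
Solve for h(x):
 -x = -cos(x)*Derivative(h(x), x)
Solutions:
 h(x) = C1 + Integral(x/cos(x), x)


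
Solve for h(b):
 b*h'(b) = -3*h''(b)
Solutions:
 h(b) = C1 + C2*erf(sqrt(6)*b/6)


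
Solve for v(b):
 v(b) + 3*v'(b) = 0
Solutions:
 v(b) = C1*exp(-b/3)


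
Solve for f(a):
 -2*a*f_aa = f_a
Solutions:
 f(a) = C1 + C2*sqrt(a)


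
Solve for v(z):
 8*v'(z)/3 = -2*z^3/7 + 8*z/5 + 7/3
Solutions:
 v(z) = C1 - 3*z^4/112 + 3*z^2/10 + 7*z/8


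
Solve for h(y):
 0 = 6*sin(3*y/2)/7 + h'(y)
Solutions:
 h(y) = C1 + 4*cos(3*y/2)/7


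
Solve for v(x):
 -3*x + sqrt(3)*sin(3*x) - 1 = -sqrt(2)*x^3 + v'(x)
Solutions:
 v(x) = C1 + sqrt(2)*x^4/4 - 3*x^2/2 - x - sqrt(3)*cos(3*x)/3


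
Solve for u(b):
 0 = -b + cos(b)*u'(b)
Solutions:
 u(b) = C1 + Integral(b/cos(b), b)


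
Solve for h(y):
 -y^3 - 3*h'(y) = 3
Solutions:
 h(y) = C1 - y^4/12 - y


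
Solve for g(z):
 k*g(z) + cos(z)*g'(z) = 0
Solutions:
 g(z) = C1*exp(k*(log(sin(z) - 1) - log(sin(z) + 1))/2)
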